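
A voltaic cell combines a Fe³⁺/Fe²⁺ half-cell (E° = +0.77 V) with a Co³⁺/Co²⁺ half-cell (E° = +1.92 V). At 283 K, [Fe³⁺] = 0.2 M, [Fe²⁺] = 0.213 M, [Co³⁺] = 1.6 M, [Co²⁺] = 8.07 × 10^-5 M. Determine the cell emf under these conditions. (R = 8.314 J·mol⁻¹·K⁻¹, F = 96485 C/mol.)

1.39 V

The Co³⁺/Co²⁺ couple has the higher reduction potential and acts as the cathode, so E°_cell = +1.92 − (+0.77) = 1.15 V.
Balancing electrons gives n = 1; the reaction quotient is Q = [Fe³⁺]·[Co²⁺]/([Fe²⁺]·[Co³⁺]) = 4.74 × 10^-5.
E = E° − (RT/nF) ln Q = 1.15 − (8.314×283)/(1×96485) × (-9.958) = 1.150 + 0.243 = 1.393 V.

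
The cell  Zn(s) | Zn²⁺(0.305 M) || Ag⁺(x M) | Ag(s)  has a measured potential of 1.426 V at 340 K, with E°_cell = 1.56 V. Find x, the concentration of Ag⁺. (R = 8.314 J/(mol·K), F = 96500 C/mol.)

0.0057 M

From the Nernst equation, ln Q = nF(E° − E)/RT = 2×96500×(1.56 − 1.426)/(8.314×340) = 9.149, so Q = 9400.
With Q = [Zn²⁺]/[Ag⁺]^2 and the known concentrations, [Ag⁺]^2 in the denominator gives [Ag⁺] = 0.0057 M.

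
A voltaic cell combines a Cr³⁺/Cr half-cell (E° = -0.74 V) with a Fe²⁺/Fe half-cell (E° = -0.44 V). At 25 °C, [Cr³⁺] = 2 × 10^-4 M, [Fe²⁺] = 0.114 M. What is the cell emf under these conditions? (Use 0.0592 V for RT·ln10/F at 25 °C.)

The Fe²⁺/Fe couple has the higher reduction potential and acts as the cathode, so E°_cell = -0.44 − (-0.74) = 0.30 V.
Balancing electrons gives n = 6; the reaction quotient is Q = [Cr³⁺]^2/[Fe²⁺]^3 = 2.7 × 10^-5.
At 25 °C, E = E° − (0.0592/n) log Q = 0.30 − (0.0592/6)(-4.569) = 0.300 + 0.045 = 0.345 V.

0.345 V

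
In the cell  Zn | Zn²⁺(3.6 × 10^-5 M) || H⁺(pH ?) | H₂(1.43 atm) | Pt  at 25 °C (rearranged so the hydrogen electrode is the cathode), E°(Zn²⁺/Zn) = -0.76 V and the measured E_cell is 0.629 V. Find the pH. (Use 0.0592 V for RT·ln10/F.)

E°_cell = 0.76 V and n = 2.
log Q = n(E° − E)/0.0592 = 2×(0.76 − 0.629)/0.0592 = 4.426.
With Q = [Zn²⁺]·P(H₂) / [H⁺]^2, solving for [H⁺] gives log[H⁺] = -4.357, so pH = 4.36.

pH = 4.36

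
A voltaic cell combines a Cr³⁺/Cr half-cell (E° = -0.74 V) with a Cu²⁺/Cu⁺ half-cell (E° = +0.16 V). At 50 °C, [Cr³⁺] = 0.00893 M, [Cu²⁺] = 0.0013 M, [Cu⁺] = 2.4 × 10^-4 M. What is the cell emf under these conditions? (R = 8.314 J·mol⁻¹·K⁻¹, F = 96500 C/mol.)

The Cu²⁺/Cu⁺ couple has the higher reduction potential and acts as the cathode, so E°_cell = +0.16 − (-0.74) = 0.90 V.
Balancing electrons gives n = 3; the reaction quotient is Q = [Cr³⁺]·[Cu⁺]^3/[Cu²⁺]^3 = 5.62 × 10^-5.
E = E° − (RT/nF) ln Q = 0.90 − (8.314×323)/(3×96500) × (-9.787) = 0.900 + 0.091 = 0.991 V.

0.991 V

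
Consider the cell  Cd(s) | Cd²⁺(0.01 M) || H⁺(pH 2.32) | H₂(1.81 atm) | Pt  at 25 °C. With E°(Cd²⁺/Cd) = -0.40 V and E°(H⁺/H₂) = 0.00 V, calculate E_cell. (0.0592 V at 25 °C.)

0.31 V

The hydrogen couple is the cathode, so E°_cell = 0.40 V; n = 2.
[H⁺] = 10^(−2.32) = 0.0048 M, and Q = [Cd²⁺]·P(H₂) / [H⁺]^2 = 790.
E = E° − (0.0592/2) log Q = 0.40 − (0.0592/2)(2.898) = 0.314 V.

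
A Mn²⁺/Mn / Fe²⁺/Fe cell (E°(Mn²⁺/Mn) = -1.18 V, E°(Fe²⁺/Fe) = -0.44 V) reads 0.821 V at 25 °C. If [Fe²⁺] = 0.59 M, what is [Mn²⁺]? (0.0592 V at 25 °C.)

From the Nernst equation, log Q = n(E° − E)/0.0592 = 2(0.74 − 0.821)/0.0592 = -2.736, so Q = 0.00183.
With Q = [Mn²⁺]/[Fe²⁺] and the known concentrations, [Mn²⁺] in the numerator gives [Mn²⁺] = 0.0011 M.

0.0011 M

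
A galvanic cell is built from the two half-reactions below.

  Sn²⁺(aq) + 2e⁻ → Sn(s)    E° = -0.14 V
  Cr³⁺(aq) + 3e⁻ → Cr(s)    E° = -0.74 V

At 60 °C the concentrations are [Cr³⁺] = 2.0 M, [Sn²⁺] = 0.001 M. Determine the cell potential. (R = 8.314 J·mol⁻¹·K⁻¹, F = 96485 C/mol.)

The Sn²⁺/Sn couple has the higher reduction potential and acts as the cathode, so E°_cell = -0.14 − (-0.74) = 0.60 V.
Balancing electrons gives n = 6; the reaction quotient is Q = [Cr³⁺]^2/[Sn²⁺]^3 = 4 × 10^9.
E = E° − (RT/nF) ln Q = 0.60 − (8.314×333)/(6×96485) × (22.110) = 0.600 − 0.106 = 0.494 V.

0.494 V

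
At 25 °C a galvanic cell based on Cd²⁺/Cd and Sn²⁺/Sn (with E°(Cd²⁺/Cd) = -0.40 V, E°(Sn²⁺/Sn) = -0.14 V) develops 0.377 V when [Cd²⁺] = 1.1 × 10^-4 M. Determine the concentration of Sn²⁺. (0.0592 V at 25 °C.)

From the Nernst equation, log Q = n(E° − E)/0.0592 = 2(0.26 − 0.377)/0.0592 = -3.953, so Q = 1.12 × 10^-4.
With Q = [Cd²⁺]/[Sn²⁺] and the known concentrations, [Sn²⁺] in the denominator gives [Sn²⁺] = 0.99 M.

0.99 M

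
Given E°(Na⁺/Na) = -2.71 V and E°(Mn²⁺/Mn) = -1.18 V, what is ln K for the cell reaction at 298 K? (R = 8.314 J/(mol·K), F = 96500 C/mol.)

E°_cell = -1.18 − (-2.71) = 1.53 V, with n = 2 electrons transferred.
At equilibrium E = 0, so the Nernst equation gives ln K = nFE°/RT = (2)(96500)(1.53)/((8.314)(298)) = 119.19.

ln K = 119.2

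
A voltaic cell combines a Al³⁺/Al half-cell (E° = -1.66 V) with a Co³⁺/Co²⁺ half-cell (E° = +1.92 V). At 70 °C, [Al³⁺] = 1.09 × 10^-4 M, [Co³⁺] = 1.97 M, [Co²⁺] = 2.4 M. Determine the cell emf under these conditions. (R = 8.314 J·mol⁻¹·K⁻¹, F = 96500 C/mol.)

3.66 V

The Co³⁺/Co²⁺ couple has the higher reduction potential and acts as the cathode, so E°_cell = +1.92 − (-1.66) = 3.58 V.
Balancing electrons gives n = 3; the reaction quotient is Q = [Al³⁺]·[Co²⁺]^3/[Co³⁺]^3 = 1.97 × 10^-4.
E = E° − (RT/nF) ln Q = 3.58 − (8.314×343)/(3×96500) × (-8.532) = 3.580 + 0.084 = 3.664 V.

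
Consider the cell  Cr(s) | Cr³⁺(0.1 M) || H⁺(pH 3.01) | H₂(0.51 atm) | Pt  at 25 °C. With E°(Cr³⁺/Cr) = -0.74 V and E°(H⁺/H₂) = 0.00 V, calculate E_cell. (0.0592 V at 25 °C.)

The hydrogen couple is the cathode, so E°_cell = 0.74 V; n = 6.
[H⁺] = 10^(−3.01) = 9.8 × 10^-4 M, and Q = [Cr³⁺]^2·P(H₂)^3 / [H⁺]^6 = 1.52 × 10^15.
E = E° − (0.0592/6) log Q = 0.74 − (0.0592/6)(15.183) = 0.590 V.

0.59 V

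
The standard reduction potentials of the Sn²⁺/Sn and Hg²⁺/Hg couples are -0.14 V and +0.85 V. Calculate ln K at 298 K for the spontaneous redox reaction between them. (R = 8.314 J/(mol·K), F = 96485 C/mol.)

E°_cell = +0.85 − (-0.14) = 0.99 V, with n = 2 electrons transferred.
At equilibrium E = 0, so the Nernst equation gives ln K = nFE°/RT = (2)(96485)(0.99)/((8.314)(298)) = 77.11.

ln K = 77.1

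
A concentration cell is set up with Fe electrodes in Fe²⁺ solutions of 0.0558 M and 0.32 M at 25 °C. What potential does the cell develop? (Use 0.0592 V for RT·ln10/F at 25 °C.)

Both half-cells are Fe²⁺/Fe, so E°_cell = 0. The concentrated side is the cathode; the cell reaction moves Fe²⁺ from high to low concentration with n = 2.
Q = [Fe²⁺]_dilute/[Fe²⁺]_conc = 0.0558/0.32 = 0.174.
E = 0 − (0.0592/2) log Q = −(0.0592/2)(-0.759) = 0.0225 V.

0.022 V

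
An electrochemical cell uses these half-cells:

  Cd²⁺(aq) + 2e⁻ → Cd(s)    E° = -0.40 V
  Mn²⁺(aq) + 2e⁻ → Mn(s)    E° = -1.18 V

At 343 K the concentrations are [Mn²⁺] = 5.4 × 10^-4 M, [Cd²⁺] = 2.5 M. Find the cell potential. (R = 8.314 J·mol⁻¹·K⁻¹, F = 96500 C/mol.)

0.905 V

The Cd²⁺/Cd couple has the higher reduction potential and acts as the cathode, so E°_cell = -0.40 − (-1.18) = 0.78 V.
Balancing electrons gives n = 2; the reaction quotient is Q = [Mn²⁺]/[Cd²⁺] = 2.16 × 10^-4.
E = E° − (RT/nF) ln Q = 0.78 − (8.314×343)/(2×96500) × (-8.440) = 0.780 + 0.125 = 0.905 V.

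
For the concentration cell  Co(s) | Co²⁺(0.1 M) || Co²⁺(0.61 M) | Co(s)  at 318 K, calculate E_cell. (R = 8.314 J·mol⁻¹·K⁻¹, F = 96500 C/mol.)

Both half-cells are Co²⁺/Co, so E°_cell = 0. The concentrated side is the cathode; the cell reaction moves Co²⁺ from high to low concentration with n = 2.
Q = [Co²⁺]_dilute/[Co²⁺]_conc = 0.1/0.61 = 0.164.
E = 0 − (RT/nF) ln Q = −((8.314×318)/(2×96500))(-1.808) = 0.0248 V.

0.025 V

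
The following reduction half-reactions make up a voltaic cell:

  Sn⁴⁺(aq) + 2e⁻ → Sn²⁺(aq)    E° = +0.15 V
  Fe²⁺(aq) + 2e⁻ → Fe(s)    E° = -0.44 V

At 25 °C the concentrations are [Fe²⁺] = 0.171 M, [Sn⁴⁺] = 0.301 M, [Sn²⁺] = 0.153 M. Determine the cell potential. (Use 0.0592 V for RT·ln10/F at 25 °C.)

0.621 V

The Sn⁴⁺/Sn²⁺ couple has the higher reduction potential and acts as the cathode, so E°_cell = +0.15 − (-0.44) = 0.59 V.
Balancing electrons gives n = 2; the reaction quotient is Q = [Fe²⁺]·[Sn²⁺]/[Sn⁴⁺] = 0.0869.
At 25 °C, E = E° − (0.0592/n) log Q = 0.59 − (0.0592/2)(-1.061) = 0.590 + 0.031 = 0.621 V.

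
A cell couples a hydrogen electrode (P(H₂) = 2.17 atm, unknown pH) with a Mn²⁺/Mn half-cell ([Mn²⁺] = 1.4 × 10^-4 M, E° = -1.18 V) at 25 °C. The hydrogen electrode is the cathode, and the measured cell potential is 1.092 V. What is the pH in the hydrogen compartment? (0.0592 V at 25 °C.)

pH = 3.25

E°_cell = 1.18 V and n = 2.
log Q = n(E° − E)/0.0592 = 2×(1.18 − 1.092)/0.0592 = 2.973.
With Q = [Mn²⁺]·P(H₂) / [H⁺]^2, solving for [H⁺] gives log[H⁺] = -3.245, so pH = 3.25.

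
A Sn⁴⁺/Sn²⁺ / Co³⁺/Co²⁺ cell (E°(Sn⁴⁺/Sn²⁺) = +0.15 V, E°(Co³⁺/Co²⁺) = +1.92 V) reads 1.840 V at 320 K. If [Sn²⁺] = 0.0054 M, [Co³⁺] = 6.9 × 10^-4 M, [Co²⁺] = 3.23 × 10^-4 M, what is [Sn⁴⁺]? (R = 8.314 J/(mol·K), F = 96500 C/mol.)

From the Nernst equation, ln Q = nF(E° − E)/RT = 2×96500×(1.77 − 1.840)/(8.314×320) = -5.078, so Q = 0.00623.
With Q = [Sn⁴⁺]·[Co²⁺]^2/([Sn²⁺]·[Co³⁺]^2) and the known concentrations, [Sn⁴⁺] in the numerator gives [Sn⁴⁺] = 1.5 × 10^-4 M.

1.5 × 10^-4 M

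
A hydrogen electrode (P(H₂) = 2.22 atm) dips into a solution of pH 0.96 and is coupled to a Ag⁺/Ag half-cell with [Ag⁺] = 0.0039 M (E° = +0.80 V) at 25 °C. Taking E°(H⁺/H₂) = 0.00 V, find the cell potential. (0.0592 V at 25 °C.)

The Ag⁺/Ag couple is the cathode, so E°_cell = 0.80 V; n = 2.
[H⁺] = 10^(−0.96) = 0.11 M, and Q = [H⁺]^2 / ([Ag⁺]^2·P(H₂)) = 356.
E = E° − (0.0592/2) log Q = 0.80 − (0.0592/2)(2.552) = 0.724 V.

0.72 V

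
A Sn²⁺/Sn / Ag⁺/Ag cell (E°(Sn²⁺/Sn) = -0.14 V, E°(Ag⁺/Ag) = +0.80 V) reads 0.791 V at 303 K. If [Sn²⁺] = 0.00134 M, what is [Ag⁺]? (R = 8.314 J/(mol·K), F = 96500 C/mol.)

1.2 × 10^-4 M

From the Nernst equation, ln Q = nF(E° − E)/RT = 2×96500×(0.94 − 0.791)/(8.314×303) = 11.415, so Q = 9.07 × 10^4.
With Q = [Sn²⁺]/[Ag⁺]^2 and the known concentrations, [Ag⁺]^2 in the denominator gives [Ag⁺] = 1.2 × 10^-4 M.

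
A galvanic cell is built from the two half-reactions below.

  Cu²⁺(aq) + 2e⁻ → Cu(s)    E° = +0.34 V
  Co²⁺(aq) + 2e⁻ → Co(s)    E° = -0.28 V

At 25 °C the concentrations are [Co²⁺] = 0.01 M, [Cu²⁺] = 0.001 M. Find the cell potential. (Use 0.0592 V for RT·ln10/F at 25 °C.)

The Cu²⁺/Cu couple has the higher reduction potential and acts as the cathode, so E°_cell = +0.34 − (-0.28) = 0.62 V.
Balancing electrons gives n = 2; the reaction quotient is Q = [Co²⁺]/[Cu²⁺] = 10.0.
At 25 °C, E = E° − (0.0592/n) log Q = 0.62 − (0.0592/2)(1.000) = 0.620 − 0.030 = 0.590 V.

0.590 V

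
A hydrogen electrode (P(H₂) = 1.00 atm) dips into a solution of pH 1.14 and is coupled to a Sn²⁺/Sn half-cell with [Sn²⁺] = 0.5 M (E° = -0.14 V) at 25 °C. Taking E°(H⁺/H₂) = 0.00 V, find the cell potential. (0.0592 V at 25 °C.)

0.081 V

The hydrogen couple is the cathode, so E°_cell = 0.14 V; n = 2.
[H⁺] = 10^(−1.14) = 0.072 M, and Q = [Sn²⁺]·P(H₂) / [H⁺]^2 = 95.3.
E = E° − (0.0592/2) log Q = 0.14 − (0.0592/2)(1.979) = 0.081 V.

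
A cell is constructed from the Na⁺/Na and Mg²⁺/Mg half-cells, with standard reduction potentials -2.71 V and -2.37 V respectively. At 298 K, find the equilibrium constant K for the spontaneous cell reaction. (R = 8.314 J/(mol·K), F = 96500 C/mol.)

E°_cell = -2.37 − (-2.71) = 0.34 V, with n = 2 electrons transferred.
At equilibrium E = 0, so the Nernst equation gives ln K = nFE°/RT = (2)(96500)(0.34)/((8.314)(298)) = 26.49.
K = e^26.49 = 3.2 × 10^11.

3.2 × 10^11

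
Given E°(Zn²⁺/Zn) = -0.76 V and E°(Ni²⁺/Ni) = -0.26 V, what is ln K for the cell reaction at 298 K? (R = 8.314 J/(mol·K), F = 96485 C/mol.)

E°_cell = -0.26 − (-0.76) = 0.50 V, with n = 2 electrons transferred.
At equilibrium E = 0, so the Nernst equation gives ln K = nFE°/RT = (2)(96485)(0.50)/((8.314)(298)) = 38.94.

ln K = 38.9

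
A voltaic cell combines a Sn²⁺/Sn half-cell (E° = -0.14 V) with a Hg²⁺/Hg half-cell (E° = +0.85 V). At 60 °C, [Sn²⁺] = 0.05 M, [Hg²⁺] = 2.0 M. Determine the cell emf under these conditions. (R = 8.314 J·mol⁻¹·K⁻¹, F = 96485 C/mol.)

The Hg²⁺/Hg couple has the higher reduction potential and acts as the cathode, so E°_cell = +0.85 − (-0.14) = 0.99 V.
Balancing electrons gives n = 2; the reaction quotient is Q = [Sn²⁺]/[Hg²⁺] = 0.0250.
E = E° − (RT/nF) ln Q = 0.99 − (8.314×333)/(2×96485) × (-3.689) = 0.990 + 0.053 = 1.043 V.

1.04 V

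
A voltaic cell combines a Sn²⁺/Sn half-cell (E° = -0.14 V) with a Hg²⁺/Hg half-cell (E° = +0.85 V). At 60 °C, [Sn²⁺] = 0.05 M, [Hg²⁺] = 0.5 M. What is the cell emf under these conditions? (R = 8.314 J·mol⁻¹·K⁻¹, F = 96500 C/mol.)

The Hg²⁺/Hg couple has the higher reduction potential and acts as the cathode, so E°_cell = +0.85 − (-0.14) = 0.99 V.
Balancing electrons gives n = 2; the reaction quotient is Q = [Sn²⁺]/[Hg²⁺] = 0.100.
E = E° − (RT/nF) ln Q = 0.99 − (8.314×333)/(2×96500) × (-2.303) = 0.990 + 0.033 = 1.023 V.

1.02 V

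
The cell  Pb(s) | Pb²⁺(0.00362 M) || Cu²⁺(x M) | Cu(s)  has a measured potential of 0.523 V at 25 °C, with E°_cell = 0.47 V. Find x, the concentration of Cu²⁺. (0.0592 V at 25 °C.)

0.22 M

From the Nernst equation, log Q = n(E° − E)/0.0592 = 2(0.47 − 0.523)/0.0592 = -1.791, so Q = 0.0162.
With Q = [Pb²⁺]/[Cu²⁺] and the known concentrations, [Cu²⁺] in the denominator gives [Cu²⁺] = 0.22 M.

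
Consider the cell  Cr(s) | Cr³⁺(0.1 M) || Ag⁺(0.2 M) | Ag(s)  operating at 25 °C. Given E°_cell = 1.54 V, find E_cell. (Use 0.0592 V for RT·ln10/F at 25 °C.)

Balancing electrons gives n = 3; the reaction quotient is Q = [Cr³⁺]/[Ag⁺]^3 = 12.5.
At 25 °C, E = E° − (0.0592/n) log Q = 1.54 − (0.0592/3)(1.097) = 1.540 − 0.022 = 1.518 V.

1.52 V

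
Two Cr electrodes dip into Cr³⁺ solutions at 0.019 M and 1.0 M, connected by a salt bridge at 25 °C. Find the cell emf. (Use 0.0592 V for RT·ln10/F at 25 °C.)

Both half-cells are Cr³⁺/Cr, so E°_cell = 0. The concentrated side is the cathode; the cell reaction moves Cr³⁺ from high to low concentration with n = 3.
Q = [Cr³⁺]_dilute/[Cr³⁺]_conc = 0.019/1.0 = 0.0190.
E = 0 − (0.0592/3) log Q = −(0.0592/3)(-1.721) = 0.0340 V.

0.034 V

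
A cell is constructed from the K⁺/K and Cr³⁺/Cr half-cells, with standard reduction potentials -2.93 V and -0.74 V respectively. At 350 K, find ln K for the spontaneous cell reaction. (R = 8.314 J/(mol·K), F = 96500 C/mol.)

E°_cell = -0.74 − (-2.93) = 2.19 V, with n = 3 electrons transferred.
At equilibrium E = 0, so the Nernst equation gives ln K = nFE°/RT = (3)(96500)(2.19)/((8.314)(350)) = 217.88.

ln K = 217.9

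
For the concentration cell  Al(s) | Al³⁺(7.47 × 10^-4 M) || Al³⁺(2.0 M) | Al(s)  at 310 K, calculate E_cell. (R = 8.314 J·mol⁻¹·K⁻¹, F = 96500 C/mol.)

0.070 V

Both half-cells are Al³⁺/Al, so E°_cell = 0. The concentrated side is the cathode; the cell reaction moves Al³⁺ from high to low concentration with n = 3.
Q = [Al³⁺]_dilute/[Al³⁺]_conc = 7.47 × 10^-4/2.0 = 3.73 × 10^-4.
E = 0 − (RT/nF) ln Q = −((8.314×310)/(3×96500))(-7.893) = 0.0703 V.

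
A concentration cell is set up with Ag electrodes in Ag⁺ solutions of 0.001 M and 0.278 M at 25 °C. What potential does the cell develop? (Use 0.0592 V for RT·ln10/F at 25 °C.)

0.14 V

Both half-cells are Ag⁺/Ag, so E°_cell = 0. The concentrated side is the cathode; the cell reaction moves Ag⁺ from high to low concentration with n = 1.
Q = [Ag⁺]_dilute/[Ag⁺]_conc = 0.001/0.278 = 0.00360.
E = 0 − (0.0592/1) log Q = −(0.0592/1)(-2.444) = 0.1447 V.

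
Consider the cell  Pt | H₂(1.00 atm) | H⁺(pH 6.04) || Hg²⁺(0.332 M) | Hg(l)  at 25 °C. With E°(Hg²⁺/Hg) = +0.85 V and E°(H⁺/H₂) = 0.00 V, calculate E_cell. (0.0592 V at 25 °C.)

The Hg²⁺/Hg couple is the cathode, so E°_cell = 0.85 V; n = 2.
[H⁺] = 10^(−6.04) = 9.1 × 10^-7 M, and Q = [H⁺]^2 / ([Hg²⁺]·P(H₂)) = 2.51 × 10^-12.
E = E° − (0.0592/2) log Q = 0.85 − (0.0592/2)(-11.601) = 1.193 V.

1.19 V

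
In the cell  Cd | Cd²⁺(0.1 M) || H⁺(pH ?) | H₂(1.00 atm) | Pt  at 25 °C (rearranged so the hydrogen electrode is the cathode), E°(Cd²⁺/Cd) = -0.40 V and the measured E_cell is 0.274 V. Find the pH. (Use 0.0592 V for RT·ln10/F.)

pH = 2.63

E°_cell = 0.40 V and n = 2.
log Q = n(E° − E)/0.0592 = 2×(0.40 − 0.274)/0.0592 = 4.257.
With Q = [Cd²⁺]·P(H₂) / [H⁺]^2, solving for [H⁺] gives log[H⁺] = -2.628, so pH = 2.63.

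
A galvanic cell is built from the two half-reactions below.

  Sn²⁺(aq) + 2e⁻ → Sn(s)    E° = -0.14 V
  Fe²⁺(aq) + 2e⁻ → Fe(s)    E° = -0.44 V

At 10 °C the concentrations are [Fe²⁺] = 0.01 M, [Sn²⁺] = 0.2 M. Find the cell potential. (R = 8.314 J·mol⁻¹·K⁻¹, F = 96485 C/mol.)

0.337 V

The Sn²⁺/Sn couple has the higher reduction potential and acts as the cathode, so E°_cell = -0.14 − (-0.44) = 0.30 V.
Balancing electrons gives n = 2; the reaction quotient is Q = [Fe²⁺]/[Sn²⁺] = 0.0500.
E = E° − (RT/nF) ln Q = 0.30 − (8.314×283)/(2×96485) × (-2.996) = 0.300 + 0.037 = 0.337 V.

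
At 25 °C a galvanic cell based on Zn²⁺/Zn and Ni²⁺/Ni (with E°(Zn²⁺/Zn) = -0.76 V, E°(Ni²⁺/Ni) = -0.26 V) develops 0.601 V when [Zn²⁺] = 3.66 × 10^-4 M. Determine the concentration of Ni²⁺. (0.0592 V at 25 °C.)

0.95 M

From the Nernst equation, log Q = n(E° − E)/0.0592 = 2(0.50 − 0.601)/0.0592 = -3.412, so Q = 3.87 × 10^-4.
With Q = [Zn²⁺]/[Ni²⁺] and the known concentrations, [Ni²⁺] in the denominator gives [Ni²⁺] = 0.95 M.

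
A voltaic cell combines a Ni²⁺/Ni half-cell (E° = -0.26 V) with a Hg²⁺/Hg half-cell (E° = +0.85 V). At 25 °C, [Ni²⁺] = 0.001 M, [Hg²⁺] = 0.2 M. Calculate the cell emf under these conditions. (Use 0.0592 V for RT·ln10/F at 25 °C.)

1.18 V

The Hg²⁺/Hg couple has the higher reduction potential and acts as the cathode, so E°_cell = +0.85 − (-0.26) = 1.11 V.
Balancing electrons gives n = 2; the reaction quotient is Q = [Ni²⁺]/[Hg²⁺] = 0.00500.
At 25 °C, E = E° − (0.0592/n) log Q = 1.11 − (0.0592/2)(-2.301) = 1.110 + 0.068 = 1.178 V.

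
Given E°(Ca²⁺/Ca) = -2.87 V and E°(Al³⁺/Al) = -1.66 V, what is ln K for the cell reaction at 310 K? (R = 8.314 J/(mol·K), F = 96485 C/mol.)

E°_cell = -1.66 − (-2.87) = 1.21 V, with n = 6 electrons transferred.
At equilibrium E = 0, so the Nernst equation gives ln K = nFE°/RT = (6)(96485)(1.21)/((8.314)(310)) = 271.78.

ln K = 271.8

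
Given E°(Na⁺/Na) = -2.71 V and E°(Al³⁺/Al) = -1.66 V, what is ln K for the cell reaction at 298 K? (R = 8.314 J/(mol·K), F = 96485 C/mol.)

ln K = 122.7

E°_cell = -1.66 − (-2.71) = 1.05 V, with n = 3 electrons transferred.
At equilibrium E = 0, so the Nernst equation gives ln K = nFE°/RT = (3)(96485)(1.05)/((8.314)(298)) = 122.67.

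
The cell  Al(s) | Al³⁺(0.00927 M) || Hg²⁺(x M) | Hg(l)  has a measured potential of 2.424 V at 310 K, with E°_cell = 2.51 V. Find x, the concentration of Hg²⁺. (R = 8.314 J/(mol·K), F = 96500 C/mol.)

From the Nernst equation, ln Q = nF(E° − E)/RT = 6×96500×(2.51 − 2.424)/(8.314×310) = 19.320, so Q = 2.46 × 10^8.
With Q = [Al³⁺]^2/[Hg²⁺]^3 and the known concentrations, [Hg²⁺]^3 in the denominator gives [Hg²⁺] = 7 × 10^-5 M.

7 × 10^-5 M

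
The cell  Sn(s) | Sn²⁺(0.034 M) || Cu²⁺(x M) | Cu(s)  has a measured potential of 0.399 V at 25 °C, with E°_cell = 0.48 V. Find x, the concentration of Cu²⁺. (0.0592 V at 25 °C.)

6.2 × 10^-5 M

From the Nernst equation, log Q = n(E° − E)/0.0592 = 2(0.48 − 0.399)/0.0592 = 2.736, so Q = 545.
With Q = [Sn²⁺]/[Cu²⁺] and the known concentrations, [Cu²⁺] in the denominator gives [Cu²⁺] = 6.2 × 10^-5 M.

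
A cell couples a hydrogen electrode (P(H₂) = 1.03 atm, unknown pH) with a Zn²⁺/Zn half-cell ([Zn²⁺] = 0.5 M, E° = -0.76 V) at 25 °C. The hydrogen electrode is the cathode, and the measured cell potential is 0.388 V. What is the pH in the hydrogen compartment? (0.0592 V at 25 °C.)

pH = 6.43

E°_cell = 0.76 V and n = 2.
log Q = n(E° − E)/0.0592 = 2×(0.76 − 0.388)/0.0592 = 12.568.
With Q = [Zn²⁺]·P(H₂) / [H⁺]^2, solving for [H⁺] gives log[H⁺] = -6.428, so pH = 6.43.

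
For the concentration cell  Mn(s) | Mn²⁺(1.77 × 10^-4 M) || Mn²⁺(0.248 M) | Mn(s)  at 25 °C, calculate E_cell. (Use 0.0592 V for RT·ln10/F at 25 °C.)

0.093 V

Both half-cells are Mn²⁺/Mn, so E°_cell = 0. The concentrated side is the cathode; the cell reaction moves Mn²⁺ from high to low concentration with n = 2.
Q = [Mn²⁺]_dilute/[Mn²⁺]_conc = 1.77 × 10^-4/0.248 = 7.14 × 10^-4.
E = 0 − (0.0592/2) log Q = −(0.0592/2)(-3.146) = 0.0931 V.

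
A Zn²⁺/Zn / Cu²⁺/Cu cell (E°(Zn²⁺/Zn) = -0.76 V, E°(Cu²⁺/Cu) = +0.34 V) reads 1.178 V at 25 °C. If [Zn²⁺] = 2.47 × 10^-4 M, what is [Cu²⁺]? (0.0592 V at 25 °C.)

0.11 M

From the Nernst equation, log Q = n(E° − E)/0.0592 = 2(1.10 − 1.178)/0.0592 = -2.635, so Q = 0.00232.
With Q = [Zn²⁺]/[Cu²⁺] and the known concentrations, [Cu²⁺] in the denominator gives [Cu²⁺] = 0.11 M.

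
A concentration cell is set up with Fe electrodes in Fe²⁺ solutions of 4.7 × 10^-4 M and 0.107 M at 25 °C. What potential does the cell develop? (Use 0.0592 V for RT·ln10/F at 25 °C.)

0.070 V

Both half-cells are Fe²⁺/Fe, so E°_cell = 0. The concentrated side is the cathode; the cell reaction moves Fe²⁺ from high to low concentration with n = 2.
Q = [Fe²⁺]_dilute/[Fe²⁺]_conc = 4.7 × 10^-4/0.107 = 0.00439.
E = 0 − (0.0592/2) log Q = −(0.0592/2)(-2.357) = 0.0698 V.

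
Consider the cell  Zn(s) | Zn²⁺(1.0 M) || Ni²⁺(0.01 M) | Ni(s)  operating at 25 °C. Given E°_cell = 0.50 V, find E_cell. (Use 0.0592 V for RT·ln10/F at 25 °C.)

Balancing electrons gives n = 2; the reaction quotient is Q = [Zn²⁺]/[Ni²⁺] = 100.
At 25 °C, E = E° − (0.0592/n) log Q = 0.50 − (0.0592/2)(2.000) = 0.500 − 0.059 = 0.441 V.

0.441 V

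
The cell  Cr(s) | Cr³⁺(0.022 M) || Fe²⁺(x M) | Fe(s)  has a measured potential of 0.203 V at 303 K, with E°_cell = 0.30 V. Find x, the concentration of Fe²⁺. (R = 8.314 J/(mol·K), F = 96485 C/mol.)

From the Nernst equation, ln Q = nF(E° − E)/RT = 6×96485×(0.30 − 0.203)/(8.314×303) = 22.291, so Q = 4.8 × 10^9.
With Q = [Cr³⁺]^2/[Fe²⁺]^3 and the known concentrations, [Fe²⁺]^3 in the denominator gives [Fe²⁺] = 4.7 × 10^-5 M.

4.7 × 10^-5 M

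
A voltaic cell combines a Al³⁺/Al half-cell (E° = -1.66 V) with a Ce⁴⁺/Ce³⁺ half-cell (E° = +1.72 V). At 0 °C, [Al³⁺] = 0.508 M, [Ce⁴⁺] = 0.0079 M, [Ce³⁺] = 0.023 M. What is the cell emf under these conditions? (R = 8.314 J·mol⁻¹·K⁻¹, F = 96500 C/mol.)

The Ce⁴⁺/Ce³⁺ couple has the higher reduction potential and acts as the cathode, so E°_cell = +1.72 − (-1.66) = 3.38 V.
Balancing electrons gives n = 3; the reaction quotient is Q = [Al³⁺]·[Ce³⁺]^3/[Ce⁴⁺]^3 = 12.5.
E = E° − (RT/nF) ln Q = 3.38 − (8.314×273)/(3×96500) × (2.529) = 3.380 − 0.020 = 3.360 V.

3.36 V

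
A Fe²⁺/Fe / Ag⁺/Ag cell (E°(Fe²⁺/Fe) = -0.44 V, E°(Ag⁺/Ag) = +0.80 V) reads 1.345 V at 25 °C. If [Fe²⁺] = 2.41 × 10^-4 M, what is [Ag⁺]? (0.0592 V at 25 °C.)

From the Nernst equation, log Q = n(E° − E)/0.0592 = 2(1.24 − 1.345)/0.0592 = -3.547, so Q = 2.84 × 10^-4.
With Q = [Fe²⁺]/[Ag⁺]^2 and the known concentrations, [Ag⁺]^2 in the denominator gives [Ag⁺] = 0.92 M.

0.92 M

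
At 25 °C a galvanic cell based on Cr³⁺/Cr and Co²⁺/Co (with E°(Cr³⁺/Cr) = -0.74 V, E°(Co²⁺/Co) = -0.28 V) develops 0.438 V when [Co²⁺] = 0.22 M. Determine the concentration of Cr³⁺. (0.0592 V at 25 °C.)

From the Nernst equation, log Q = n(E° − E)/0.0592 = 6(0.46 − 0.438)/0.0592 = 2.230, so Q = 170.
With Q = [Cr³⁺]^2/[Co²⁺]^3 and the known concentrations, [Cr³⁺]^2 in the numerator gives [Cr³⁺] = 1.3 M.

1.3 M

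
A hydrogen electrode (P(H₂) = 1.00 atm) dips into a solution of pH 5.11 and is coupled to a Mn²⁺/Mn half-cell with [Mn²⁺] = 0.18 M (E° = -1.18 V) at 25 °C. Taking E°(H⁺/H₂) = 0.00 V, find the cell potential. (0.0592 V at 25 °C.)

0.90 V

The hydrogen couple is the cathode, so E°_cell = 1.18 V; n = 2.
[H⁺] = 10^(−5.11) = 7.8 × 10^-6 M, and Q = [Mn²⁺]·P(H₂) / [H⁺]^2 = 2.99 × 10^9.
E = E° − (0.0592/2) log Q = 1.18 − (0.0592/2)(9.475) = 0.900 V.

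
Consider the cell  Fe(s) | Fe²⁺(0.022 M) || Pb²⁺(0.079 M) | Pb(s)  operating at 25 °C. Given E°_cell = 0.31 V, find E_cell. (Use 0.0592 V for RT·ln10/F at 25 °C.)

Balancing electrons gives n = 2; the reaction quotient is Q = [Fe²⁺]/[Pb²⁺] = 0.278.
At 25 °C, E = E° − (0.0592/n) log Q = 0.31 − (0.0592/2)(-0.555) = 0.310 + 0.016 = 0.326 V.

0.326 V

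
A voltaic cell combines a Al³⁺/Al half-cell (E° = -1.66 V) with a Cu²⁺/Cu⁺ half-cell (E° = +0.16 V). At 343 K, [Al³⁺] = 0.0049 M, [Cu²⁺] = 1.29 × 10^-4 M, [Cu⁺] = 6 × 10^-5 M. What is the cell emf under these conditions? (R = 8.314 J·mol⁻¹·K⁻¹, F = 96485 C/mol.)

The Cu²⁺/Cu⁺ couple has the higher reduction potential and acts as the cathode, so E°_cell = +0.16 − (-1.66) = 1.82 V.
Balancing electrons gives n = 3; the reaction quotient is Q = [Al³⁺]·[Cu⁺]^3/[Cu²⁺]^3 = 4.93 × 10^-4.
E = E° − (RT/nF) ln Q = 1.82 − (8.314×343)/(3×96485) × (-7.615) = 1.820 + 0.075 = 1.895 V.

1.90 V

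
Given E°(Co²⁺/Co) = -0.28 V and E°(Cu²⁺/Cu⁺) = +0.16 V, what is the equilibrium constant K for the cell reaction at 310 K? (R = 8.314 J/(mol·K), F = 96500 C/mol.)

2 × 10^14

E°_cell = +0.16 − (-0.28) = 0.44 V, with n = 2 electrons transferred.
At equilibrium E = 0, so the Nernst equation gives ln K = nFE°/RT = (2)(96500)(0.44)/((8.314)(310)) = 32.95.
K = e^32.95 = 2 × 10^14.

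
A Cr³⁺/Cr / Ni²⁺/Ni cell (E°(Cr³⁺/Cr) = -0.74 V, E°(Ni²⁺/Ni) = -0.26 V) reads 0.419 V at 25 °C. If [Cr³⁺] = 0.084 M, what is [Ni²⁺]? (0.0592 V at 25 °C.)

0.0017 M

From the Nernst equation, log Q = n(E° − E)/0.0592 = 6(0.48 − 0.419)/0.0592 = 6.182, so Q = 1.52 × 10^6.
With Q = [Cr³⁺]^2/[Ni²⁺]^3 and the known concentrations, [Ni²⁺]^3 in the denominator gives [Ni²⁺] = 0.0017 M.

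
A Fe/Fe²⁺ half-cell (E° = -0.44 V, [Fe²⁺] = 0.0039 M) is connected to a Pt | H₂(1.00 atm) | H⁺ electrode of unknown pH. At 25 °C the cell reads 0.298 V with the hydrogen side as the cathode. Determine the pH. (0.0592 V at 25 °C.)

pH = 3.60

E°_cell = 0.44 V and n = 2.
log Q = n(E° − E)/0.0592 = 2×(0.44 − 0.298)/0.0592 = 4.797.
With Q = [Fe²⁺]·P(H₂) / [H⁺]^2, solving for [H⁺] gives log[H⁺] = -3.603, so pH = 3.60.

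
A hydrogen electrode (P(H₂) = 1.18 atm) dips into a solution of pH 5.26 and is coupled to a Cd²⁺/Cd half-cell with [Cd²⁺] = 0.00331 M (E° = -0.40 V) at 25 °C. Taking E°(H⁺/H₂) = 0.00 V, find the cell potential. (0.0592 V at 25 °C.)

The hydrogen couple is the cathode, so E°_cell = 0.40 V; n = 2.
[H⁺] = 10^(−5.26) = 5.5 × 10^-6 M, and Q = [Cd²⁺]·P(H₂) / [H⁺]^2 = 1.29 × 10^8.
E = E° − (0.0592/2) log Q = 0.40 − (0.0592/2)(8.112) = 0.160 V.

0.16 V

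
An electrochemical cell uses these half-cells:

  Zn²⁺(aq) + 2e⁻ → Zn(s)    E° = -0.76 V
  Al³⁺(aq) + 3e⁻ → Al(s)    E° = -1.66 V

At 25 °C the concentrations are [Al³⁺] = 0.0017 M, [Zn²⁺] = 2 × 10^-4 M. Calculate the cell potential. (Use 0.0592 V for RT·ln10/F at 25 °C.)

The Zn²⁺/Zn couple has the higher reduction potential and acts as the cathode, so E°_cell = -0.76 − (-1.66) = 0.90 V.
Balancing electrons gives n = 6; the reaction quotient is Q = [Al³⁺]^2/[Zn²⁺]^3 = 3.61 × 10^5.
At 25 °C, E = E° − (0.0592/n) log Q = 0.90 − (0.0592/6)(5.558) = 0.900 − 0.055 = 0.845 V.

0.845 V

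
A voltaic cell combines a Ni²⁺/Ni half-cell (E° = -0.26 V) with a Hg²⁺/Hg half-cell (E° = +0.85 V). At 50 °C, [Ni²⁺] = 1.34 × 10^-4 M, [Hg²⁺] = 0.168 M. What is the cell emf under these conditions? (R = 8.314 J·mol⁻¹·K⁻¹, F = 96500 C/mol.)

1.21 V

The Hg²⁺/Hg couple has the higher reduction potential and acts as the cathode, so E°_cell = +0.85 − (-0.26) = 1.11 V.
Balancing electrons gives n = 2; the reaction quotient is Q = [Ni²⁺]/[Hg²⁺] = 7.98 × 10^-4.
E = E° − (RT/nF) ln Q = 1.11 − (8.314×323)/(2×96500) × (-7.134) = 1.110 + 0.099 = 1.209 V.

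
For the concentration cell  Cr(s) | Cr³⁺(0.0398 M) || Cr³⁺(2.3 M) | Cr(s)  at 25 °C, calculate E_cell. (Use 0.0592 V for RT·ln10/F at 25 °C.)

Both half-cells are Cr³⁺/Cr, so E°_cell = 0. The concentrated side is the cathode; the cell reaction moves Cr³⁺ from high to low concentration with n = 3.
Q = [Cr³⁺]_dilute/[Cr³⁺]_conc = 0.0398/2.3 = 0.0173.
E = 0 − (0.0592/3) log Q = −(0.0592/3)(-1.762) = 0.0348 V.

0.035 V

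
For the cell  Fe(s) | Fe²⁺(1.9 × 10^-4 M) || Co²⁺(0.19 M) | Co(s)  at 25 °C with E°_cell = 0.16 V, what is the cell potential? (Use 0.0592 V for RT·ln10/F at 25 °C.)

0.249 V

Balancing electrons gives n = 2; the reaction quotient is Q = [Fe²⁺]/[Co²⁺] = 0.00100.
At 25 °C, E = E° − (0.0592/n) log Q = 0.16 − (0.0592/2)(-3.000) = 0.160 + 0.089 = 0.249 V.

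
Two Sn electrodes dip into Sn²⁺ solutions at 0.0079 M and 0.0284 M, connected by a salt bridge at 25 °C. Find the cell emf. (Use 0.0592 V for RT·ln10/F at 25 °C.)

0.016 V

Both half-cells are Sn²⁺/Sn, so E°_cell = 0. The concentrated side is the cathode; the cell reaction moves Sn²⁺ from high to low concentration with n = 2.
Q = [Sn²⁺]_dilute/[Sn²⁺]_conc = 0.0079/0.0284 = 0.278.
E = 0 − (0.0592/2) log Q = −(0.0592/2)(-0.556) = 0.0165 V.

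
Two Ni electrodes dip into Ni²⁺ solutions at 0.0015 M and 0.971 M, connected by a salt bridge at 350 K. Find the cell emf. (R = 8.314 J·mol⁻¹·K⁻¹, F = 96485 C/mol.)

Both half-cells are Ni²⁺/Ni, so E°_cell = 0. The concentrated side is the cathode; the cell reaction moves Ni²⁺ from high to low concentration with n = 2.
Q = [Ni²⁺]_dilute/[Ni²⁺]_conc = 0.0015/0.971 = 0.00154.
E = 0 − (RT/nF) ln Q = −((8.314×350)/(2×96485))(-6.473) = 0.0976 V.

0.098 V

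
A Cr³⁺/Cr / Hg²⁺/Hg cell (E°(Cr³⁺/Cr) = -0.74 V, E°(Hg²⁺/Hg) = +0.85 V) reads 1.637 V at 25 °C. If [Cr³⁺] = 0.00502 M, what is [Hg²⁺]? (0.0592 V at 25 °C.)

From the Nernst equation, log Q = n(E° − E)/0.0592 = 6(1.59 − 1.637)/0.0592 = -4.764, so Q = 1.72 × 10^-5.
With Q = [Cr³⁺]^2/[Hg²⁺]^3 and the known concentrations, [Hg²⁺]^3 in the denominator gives [Hg²⁺] = 1.1 M.

1.1 M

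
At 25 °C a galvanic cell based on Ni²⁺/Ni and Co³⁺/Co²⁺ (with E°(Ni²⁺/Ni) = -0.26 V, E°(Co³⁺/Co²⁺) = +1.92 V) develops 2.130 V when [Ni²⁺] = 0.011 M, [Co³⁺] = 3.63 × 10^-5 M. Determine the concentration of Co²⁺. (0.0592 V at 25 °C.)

From the Nernst equation, log Q = n(E° − E)/0.0592 = 2(2.18 − 2.130)/0.0592 = 1.689, so Q = 48.9.
With Q = [Ni²⁺]·[Co²⁺]^2/[Co³⁺]^2 and the known concentrations, [Co²⁺]^2 in the numerator gives [Co²⁺] = 0.0024 M.

0.0024 M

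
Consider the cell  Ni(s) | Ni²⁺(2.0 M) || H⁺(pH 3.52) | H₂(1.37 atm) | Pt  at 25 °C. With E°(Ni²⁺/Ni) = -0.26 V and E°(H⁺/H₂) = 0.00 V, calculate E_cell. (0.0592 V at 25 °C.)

0.039 V

The hydrogen couple is the cathode, so E°_cell = 0.26 V; n = 2.
[H⁺] = 10^(−3.52) = 3 × 10^-4 M, and Q = [Ni²⁺]·P(H₂) / [H⁺]^2 = 3 × 10^7.
E = E° − (0.0592/2) log Q = 0.26 − (0.0592/2)(7.478) = 0.039 V.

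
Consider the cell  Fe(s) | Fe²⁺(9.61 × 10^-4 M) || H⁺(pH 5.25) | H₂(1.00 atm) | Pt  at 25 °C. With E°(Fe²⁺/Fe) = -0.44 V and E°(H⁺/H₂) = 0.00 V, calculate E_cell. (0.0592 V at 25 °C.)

0.22 V

The hydrogen couple is the cathode, so E°_cell = 0.44 V; n = 2.
[H⁺] = 10^(−5.25) = 5.6 × 10^-6 M, and Q = [Fe²⁺]·P(H₂) / [H⁺]^2 = 3.04 × 10^7.
E = E° − (0.0592/2) log Q = 0.44 − (0.0592/2)(7.483) = 0.219 V.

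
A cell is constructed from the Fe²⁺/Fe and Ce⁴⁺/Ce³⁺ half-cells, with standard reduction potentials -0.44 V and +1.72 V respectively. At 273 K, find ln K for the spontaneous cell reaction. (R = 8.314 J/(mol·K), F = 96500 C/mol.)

ln K = 183.7

E°_cell = +1.72 − (-0.44) = 2.16 V, with n = 2 electrons transferred.
At equilibrium E = 0, so the Nernst equation gives ln K = nFE°/RT = (2)(96500)(2.16)/((8.314)(273)) = 183.67.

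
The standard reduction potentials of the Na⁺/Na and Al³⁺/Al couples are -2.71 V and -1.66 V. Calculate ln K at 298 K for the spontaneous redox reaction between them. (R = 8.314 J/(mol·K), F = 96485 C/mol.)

E°_cell = -1.66 − (-2.71) = 1.05 V, with n = 3 electrons transferred.
At equilibrium E = 0, so the Nernst equation gives ln K = nFE°/RT = (3)(96485)(1.05)/((8.314)(298)) = 122.67.

ln K = 122.7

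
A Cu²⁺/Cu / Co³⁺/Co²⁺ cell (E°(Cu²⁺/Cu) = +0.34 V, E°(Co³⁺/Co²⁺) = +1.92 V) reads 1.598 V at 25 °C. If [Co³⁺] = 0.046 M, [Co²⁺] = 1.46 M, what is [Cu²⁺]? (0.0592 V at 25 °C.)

2.4 × 10^-4 M

From the Nernst equation, log Q = n(E° − E)/0.0592 = 2(1.58 − 1.598)/0.0592 = -0.608, so Q = 0.247.
With Q = [Cu²⁺]·[Co²⁺]^2/[Co³⁺]^2 and the known concentrations, [Cu²⁺] in the numerator gives [Cu²⁺] = 2.4 × 10^-4 M.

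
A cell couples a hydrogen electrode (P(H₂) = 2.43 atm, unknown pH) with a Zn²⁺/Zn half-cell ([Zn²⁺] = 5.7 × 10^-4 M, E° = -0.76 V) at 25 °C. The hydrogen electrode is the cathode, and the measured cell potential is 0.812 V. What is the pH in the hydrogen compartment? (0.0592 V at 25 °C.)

pH = 0.55

E°_cell = 0.76 V and n = 2.
log Q = n(E° − E)/0.0592 = 2×(0.76 − 0.812)/0.0592 = -1.757.
With Q = [Zn²⁺]·P(H₂) / [H⁺]^2, solving for [H⁺] gives log[H⁺] = -0.551, so pH = 0.55.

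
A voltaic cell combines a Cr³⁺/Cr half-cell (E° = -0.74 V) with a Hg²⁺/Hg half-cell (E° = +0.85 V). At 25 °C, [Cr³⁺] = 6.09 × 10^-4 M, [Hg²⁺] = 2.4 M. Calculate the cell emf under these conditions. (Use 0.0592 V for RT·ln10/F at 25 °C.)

The Hg²⁺/Hg couple has the higher reduction potential and acts as the cathode, so E°_cell = +0.85 − (-0.74) = 1.59 V.
Balancing electrons gives n = 6; the reaction quotient is Q = [Cr³⁺]^2/[Hg²⁺]^3 = 2.68 × 10^-8.
At 25 °C, E = E° − (0.0592/n) log Q = 1.59 − (0.0592/6)(-7.571) = 1.590 + 0.075 = 1.665 V.

1.66 V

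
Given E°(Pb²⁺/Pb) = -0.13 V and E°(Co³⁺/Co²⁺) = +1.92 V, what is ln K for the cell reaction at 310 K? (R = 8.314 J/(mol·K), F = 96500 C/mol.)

E°_cell = +1.92 − (-0.13) = 2.05 V, with n = 2 electrons transferred.
At equilibrium E = 0, so the Nernst equation gives ln K = nFE°/RT = (2)(96500)(2.05)/((8.314)(310)) = 153.51.

ln K = 153.5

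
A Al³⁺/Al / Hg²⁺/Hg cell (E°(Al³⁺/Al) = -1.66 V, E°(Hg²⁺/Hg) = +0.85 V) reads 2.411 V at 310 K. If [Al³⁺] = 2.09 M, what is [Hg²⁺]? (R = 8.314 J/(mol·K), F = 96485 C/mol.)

From the Nernst equation, ln Q = nF(E° − E)/RT = 6×96485×(2.51 − 2.411)/(8.314×310) = 22.237, so Q = 4.54 × 10^9.
With Q = [Al³⁺]^2/[Hg²⁺]^3 and the known concentrations, [Hg²⁺]^3 in the denominator gives [Hg²⁺] = 9.9 × 10^-4 M.

9.9 × 10^-4 M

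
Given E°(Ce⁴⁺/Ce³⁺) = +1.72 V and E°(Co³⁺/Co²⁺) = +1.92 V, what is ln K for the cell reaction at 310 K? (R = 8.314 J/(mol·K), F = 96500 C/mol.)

E°_cell = +1.92 − (+1.72) = 0.20 V, with n = 1 electron transferred.
At equilibrium E = 0, so the Nernst equation gives ln K = nFE°/RT = (1)(96500)(0.20)/((8.314)(310)) = 7.49.

ln K = 7.5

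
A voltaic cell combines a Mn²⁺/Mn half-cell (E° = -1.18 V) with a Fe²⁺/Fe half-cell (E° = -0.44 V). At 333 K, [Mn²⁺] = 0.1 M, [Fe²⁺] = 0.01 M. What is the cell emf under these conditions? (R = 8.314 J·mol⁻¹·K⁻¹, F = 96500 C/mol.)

0.707 V

The Fe²⁺/Fe couple has the higher reduction potential and acts as the cathode, so E°_cell = -0.44 − (-1.18) = 0.74 V.
Balancing electrons gives n = 2; the reaction quotient is Q = [Mn²⁺]/[Fe²⁺] = 10.0.
E = E° − (RT/nF) ln Q = 0.74 − (8.314×333)/(2×96500) × (2.303) = 0.740 − 0.033 = 0.707 V.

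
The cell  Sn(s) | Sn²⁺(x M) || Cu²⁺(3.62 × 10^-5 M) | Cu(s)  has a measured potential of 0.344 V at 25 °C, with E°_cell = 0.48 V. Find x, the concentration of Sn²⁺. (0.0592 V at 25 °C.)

From the Nernst equation, log Q = n(E° − E)/0.0592 = 2(0.48 − 0.344)/0.0592 = 4.595, so Q = 3.93 × 10^4.
With Q = [Sn²⁺]/[Cu²⁺] and the known concentrations, [Sn²⁺] in the numerator gives [Sn²⁺] = 1.4 M.

1.4 M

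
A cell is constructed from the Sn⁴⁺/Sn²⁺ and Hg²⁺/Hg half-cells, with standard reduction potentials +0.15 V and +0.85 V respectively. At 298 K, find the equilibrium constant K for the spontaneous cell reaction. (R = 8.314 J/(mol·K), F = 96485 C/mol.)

E°_cell = +0.85 − (+0.15) = 0.70 V, with n = 2 electrons transferred.
At equilibrium E = 0, so the Nernst equation gives ln K = nFE°/RT = (2)(96485)(0.70)/((8.314)(298)) = 54.52.
K = e^54.52 = 4.8 × 10^23.

4.8 × 10^23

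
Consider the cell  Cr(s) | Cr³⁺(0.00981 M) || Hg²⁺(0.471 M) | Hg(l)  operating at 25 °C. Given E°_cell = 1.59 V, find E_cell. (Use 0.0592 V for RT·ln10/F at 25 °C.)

Balancing electrons gives n = 6; the reaction quotient is Q = [Cr³⁺]^2/[Hg²⁺]^3 = 9.21 × 10^-4.
At 25 °C, E = E° − (0.0592/n) log Q = 1.59 − (0.0592/6)(-3.036) = 1.590 + 0.030 = 1.620 V.

1.62 V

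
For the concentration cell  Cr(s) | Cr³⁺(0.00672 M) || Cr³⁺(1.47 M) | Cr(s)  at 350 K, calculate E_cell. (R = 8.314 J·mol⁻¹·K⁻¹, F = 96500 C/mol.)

0.054 V

Both half-cells are Cr³⁺/Cr, so E°_cell = 0. The concentrated side is the cathode; the cell reaction moves Cr³⁺ from high to low concentration with n = 3.
Q = [Cr³⁺]_dilute/[Cr³⁺]_conc = 0.00672/1.47 = 0.00457.
E = 0 − (RT/nF) ln Q = −((8.314×350)/(3×96500))(-5.388) = 0.0542 V.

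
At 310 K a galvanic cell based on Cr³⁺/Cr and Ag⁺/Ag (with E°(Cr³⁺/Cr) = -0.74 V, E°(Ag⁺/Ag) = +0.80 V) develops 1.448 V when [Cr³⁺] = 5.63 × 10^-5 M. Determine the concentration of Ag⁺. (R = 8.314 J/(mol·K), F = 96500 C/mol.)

From the Nernst equation, ln Q = nF(E° − E)/RT = 3×96500×(1.54 − 1.448)/(8.314×310) = 10.334, so Q = 3.08 × 10^4.
With Q = [Cr³⁺]/[Ag⁺]^3 and the known concentrations, [Ag⁺]^3 in the denominator gives [Ag⁺] = 0.0012 M.

0.0012 M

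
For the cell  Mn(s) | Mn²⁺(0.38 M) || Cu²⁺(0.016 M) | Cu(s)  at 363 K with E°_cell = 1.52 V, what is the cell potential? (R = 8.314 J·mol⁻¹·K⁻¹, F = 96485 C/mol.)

1.47 V

Balancing electrons gives n = 2; the reaction quotient is Q = [Mn²⁺]/[Cu²⁺] = 23.8.
E = E° − (RT/nF) ln Q = 1.52 − (8.314×363)/(2×96485) × (3.168) = 1.520 − 0.050 = 1.470 V.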